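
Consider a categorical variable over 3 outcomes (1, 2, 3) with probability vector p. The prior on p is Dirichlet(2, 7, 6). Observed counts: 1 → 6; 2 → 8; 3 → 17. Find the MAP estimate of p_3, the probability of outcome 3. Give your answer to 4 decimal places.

MAP estimate: 0.5116

The posterior is Dirichlet(αᵢ + nᵢ) = Dirichlet(8, 15, 23).
For a Dirichlet(a₁,…,a_K) with all aᵢ > 1, the mode has j-th component (aⱼ − 1)/(Σaᵢ − K).
Here Σaᵢ = 46 and K = 3, so p_3 = (23 − 1)/(46 − 3) = 22/43 ≈ 0.5116.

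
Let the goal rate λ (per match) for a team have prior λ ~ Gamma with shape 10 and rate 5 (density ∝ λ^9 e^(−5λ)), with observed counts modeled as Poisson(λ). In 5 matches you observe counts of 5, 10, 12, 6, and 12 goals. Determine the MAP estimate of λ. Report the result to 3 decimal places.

Σxᵢ = 5+10+12+6+12 = 45, with n = 5.
Posterior ∝ λ^9e^(−5λ) · λ^45e^(−5λ) = λ^54e^(−10λ), i.e. Gamma(shape=55, rate=10).
The mode of a Gamma(a, b) with a ≥ 1 (shape–rate) is (a−1)/b = 54/10 ≈ 5.400.

λ̂_MAP = 5.400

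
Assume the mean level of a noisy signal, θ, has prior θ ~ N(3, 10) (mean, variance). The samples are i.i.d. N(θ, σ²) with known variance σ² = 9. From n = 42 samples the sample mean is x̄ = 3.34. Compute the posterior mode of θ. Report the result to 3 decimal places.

θ̂_MAP = 3.333

n = 42, x̄ = 3.34.
For a Normal prior and Normal likelihood with known variance, the posterior is Normal; its mode equals its mean, the precision-weighted average.
Prior precision 1/σ₀² = 1/10 = 0.1; data precision n/σ² = 42/9 = 14/3.
θ̂ = (0.1·3 + (14/3)·3.34) / (0.1 + 14/3) = (2383/150)/(143/30) = 2383/715 ≈ 3.333.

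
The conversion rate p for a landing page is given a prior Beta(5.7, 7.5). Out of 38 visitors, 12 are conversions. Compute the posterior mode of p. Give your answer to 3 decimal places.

Prior: Beta(5.7, 7.5).
Data: 12 successes in 38 trials. The binomial likelihood contributes p^12(1−p)^26, so the posterior is Beta(5.7+12, 7.5+26) = Beta(17.7, 33.5).
For Beta(a, b) with a, b > 1 the mode is (a−1)/(a+b−2) = 16.7/49.2 ≈ 0.339.

p̂_MAP = 0.339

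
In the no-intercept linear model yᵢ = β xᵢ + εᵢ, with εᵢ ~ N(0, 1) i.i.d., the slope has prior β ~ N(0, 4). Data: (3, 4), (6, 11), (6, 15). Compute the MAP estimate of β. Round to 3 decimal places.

log p(β | y) = −Σ(yᵢ − βxᵢ)²/(2·1) − β²/(2·4) + const.
Setting the derivative to zero: Σxᵢ(yᵢ − βxᵢ)/1 − β/4 = 0, so β = Σxᵢyᵢ / (Σxᵢ² + σ²/τ²).
Σxᵢyᵢ = 3·4 + 6·11 + 6·15 = 168; Σxᵢ² = 81; σ²/τ² = 0.25.
β̂_MAP = 168 / (81 + 0.25) = 168/81.25 ≈ 2.068.

β̂_MAP = 2.068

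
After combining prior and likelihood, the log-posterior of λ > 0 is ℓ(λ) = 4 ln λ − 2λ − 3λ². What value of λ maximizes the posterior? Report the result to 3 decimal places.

λ̂_MAP = 0.667

ℓ'(λ) = 4/λ − 2 − 6λ. Setting this to zero and multiplying by λ: 6λ² + 2λ − 4 = 0.
λ = (−2 + √(2² + 4·6·4)) / (2·6) = (−2 + √100) / 12 = (−2 + 10)/12 = 2/3.
ℓ''(λ) = −4/λ² − 6 < 0, confirming a maximum.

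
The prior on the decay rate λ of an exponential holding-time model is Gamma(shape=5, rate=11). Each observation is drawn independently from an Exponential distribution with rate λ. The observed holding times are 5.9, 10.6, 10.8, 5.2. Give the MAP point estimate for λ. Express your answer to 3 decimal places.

The Exponential(rate=λ) likelihood is ∝ λ^n e^(−λΣtᵢ). Here n = 4 and Σtᵢ = 5.9 + 10.6 + 10.8 + 5.2 = 32.5.
Posterior ∝ λ^4e^(−11λ) · λ^4e^(−32.5λ) = λ^8e^(−43.5λ), i.e. Gamma(9, 43.5).
Mode = (a−1)/b = 8/43.5 ≈ 0.184.

λ̂_MAP = 0.184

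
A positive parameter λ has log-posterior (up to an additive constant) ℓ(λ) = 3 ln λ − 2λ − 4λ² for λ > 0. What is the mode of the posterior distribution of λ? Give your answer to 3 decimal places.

ℓ'(λ) = 3/λ − 2 − 8λ. Setting this to zero and multiplying by λ: 8λ² + 2λ − 3 = 0.
λ = (−2 + √(2² + 4·8·3)) / (2·8) = (−2 + √100) / 16 = (−2 + 10)/16 = 1/2.
ℓ''(λ) = −3/λ² − 8 < 0, confirming a maximum.

λ̂_MAP = 0.500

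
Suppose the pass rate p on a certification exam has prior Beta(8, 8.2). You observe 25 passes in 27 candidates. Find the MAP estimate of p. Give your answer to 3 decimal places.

Prior: Beta(8, 8.2).
Data: 25 successes in 27 trials. The binomial likelihood contributes p^25(1−p)^2, so the posterior is Beta(8+25, 8.2+2) = Beta(33, 10.2).
For Beta(a, b) with a, b > 1 the mode is (a−1)/(a+b−2) = 32/41.2 ≈ 0.777.

p̂_MAP = 0.777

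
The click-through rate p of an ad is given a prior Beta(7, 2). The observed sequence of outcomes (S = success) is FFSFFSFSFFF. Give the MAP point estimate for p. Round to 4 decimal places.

Prior: Beta(7, 2).
Data: 3 successes in 11 trials (from the sequence). The binomial likelihood contributes p^3(1−p)^8, so the posterior is Beta(7+3, 2+8) = Beta(10, 10).
For Beta(a, b) with a, b > 1 the mode is (a−1)/(a+b−2) = 9/18 ≈ 0.5000.

p̂_MAP = 0.5000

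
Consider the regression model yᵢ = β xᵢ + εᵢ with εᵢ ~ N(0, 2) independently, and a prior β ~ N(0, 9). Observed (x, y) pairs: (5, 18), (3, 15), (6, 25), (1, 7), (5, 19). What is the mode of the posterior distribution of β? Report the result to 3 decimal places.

β̂_MAP = 4.022

log p(β | y) = −Σ(yᵢ − βxᵢ)²/(2·2) − β²/(2·9) + const.
Setting the derivative to zero: Σxᵢ(yᵢ − βxᵢ)/2 − β/9 = 0, so β = Σxᵢyᵢ / (Σxᵢ² + σ²/τ²).
Σxᵢyᵢ = 5·18 + 3·15 + 6·25 + 1·7 + 5·19 = 387; Σxᵢ² = 96; σ²/τ² = 2/9.
β̂_MAP = 387 / (96 + 2/9) = 387/(866/9) = 3483/866 ≈ 4.022.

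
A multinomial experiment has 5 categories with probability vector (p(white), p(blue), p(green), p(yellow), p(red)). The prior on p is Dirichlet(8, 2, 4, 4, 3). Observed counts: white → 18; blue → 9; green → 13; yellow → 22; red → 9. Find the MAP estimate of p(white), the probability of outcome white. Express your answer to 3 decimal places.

The posterior is Dirichlet(αᵢ + nᵢ) = Dirichlet(26, 11, 17, 26, 12).
For a Dirichlet(a₁,…,a_K) with all aᵢ > 1, the mode has j-th component (aⱼ − 1)/(Σaᵢ − K).
Here Σaᵢ = 92 and K = 5, so p(white) = (26 − 1)/(92 − 5) = 25/87 ≈ 0.287.

MAP estimate of p(white) = 0.287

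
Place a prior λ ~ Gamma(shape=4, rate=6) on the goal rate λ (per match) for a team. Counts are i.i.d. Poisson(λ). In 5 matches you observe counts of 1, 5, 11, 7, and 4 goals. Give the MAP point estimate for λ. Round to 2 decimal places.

Σxᵢ = 1+5+11+7+4 = 28, with n = 5.
Posterior ∝ λ^3e^(−6λ) · λ^28e^(−5λ) = λ^31e^(−11λ), i.e. Gamma(shape=32, rate=11).
The mode of a Gamma(a, b) with a ≥ 1 (shape–rate) is (a−1)/b = 31/11 ≈ 2.82.

λ̂_MAP = 2.82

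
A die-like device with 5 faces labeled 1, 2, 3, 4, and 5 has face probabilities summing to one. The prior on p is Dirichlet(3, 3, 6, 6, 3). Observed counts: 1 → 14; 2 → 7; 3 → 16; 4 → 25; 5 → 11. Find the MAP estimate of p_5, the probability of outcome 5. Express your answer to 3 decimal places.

The posterior is Dirichlet(αᵢ + nᵢ) = Dirichlet(17, 10, 22, 31, 14).
For a Dirichlet(a₁,…,a_K) with all aᵢ > 1, the mode has j-th component (aⱼ − 1)/(Σaᵢ − K).
Here Σaᵢ = 94 and K = 5, so p_5 = (14 − 1)/(94 − 5) = 13/89 ≈ 0.146.

MAP estimate: 0.146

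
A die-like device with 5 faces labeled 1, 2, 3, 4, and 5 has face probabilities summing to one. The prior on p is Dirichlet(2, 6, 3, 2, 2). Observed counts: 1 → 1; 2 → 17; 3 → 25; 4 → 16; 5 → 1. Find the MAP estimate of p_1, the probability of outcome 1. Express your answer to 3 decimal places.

The posterior is Dirichlet(αᵢ + nᵢ) = Dirichlet(3, 23, 28, 18, 3).
For a Dirichlet(a₁,…,a_K) with all aᵢ > 1, the mode has j-th component (aⱼ − 1)/(Σaᵢ − K).
Here Σaᵢ = 75 and K = 5, so p_1 = (3 − 1)/(75 − 5) = 2/70 ≈ 0.029.

MAP estimate: 0.029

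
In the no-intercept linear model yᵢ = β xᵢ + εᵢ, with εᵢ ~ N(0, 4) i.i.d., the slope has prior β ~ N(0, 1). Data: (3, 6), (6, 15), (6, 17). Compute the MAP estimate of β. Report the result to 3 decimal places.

β̂_MAP = 2.471

log p(β | y) = −Σ(yᵢ − βxᵢ)²/(2·4) − β²/(2·1) + const.
Setting the derivative to zero: Σxᵢ(yᵢ − βxᵢ)/4 − β/1 = 0, so β = Σxᵢyᵢ / (Σxᵢ² + σ²/τ²).
Σxᵢyᵢ = 3·6 + 6·15 + 6·17 = 210; Σxᵢ² = 81; σ²/τ² = 4.
β̂_MAP = 210 / (81 + 4) = 210/85 ≈ 2.471.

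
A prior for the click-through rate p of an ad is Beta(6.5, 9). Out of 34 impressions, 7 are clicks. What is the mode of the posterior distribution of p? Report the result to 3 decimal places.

Prior: Beta(6.5, 9).
Data: 7 successes in 34 trials. The binomial likelihood contributes p^7(1−p)^27, so the posterior is Beta(6.5+7, 9+27) = Beta(13.5, 36).
For Beta(a, b) with a, b > 1 the mode is (a−1)/(a+b−2) = 12.5/47.5 ≈ 0.263.

p̂_MAP = 0.263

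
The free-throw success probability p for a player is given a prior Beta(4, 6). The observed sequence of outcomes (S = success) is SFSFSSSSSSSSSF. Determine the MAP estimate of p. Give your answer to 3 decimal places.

Prior: Beta(4, 6).
Data: 11 successes in 14 trials (from the sequence). The binomial likelihood contributes p^11(1−p)^3, so the posterior is Beta(4+11, 6+3) = Beta(15, 9).
For Beta(a, b) with a, b > 1 the mode is (a−1)/(a+b−2) = 14/22 ≈ 0.636.

p̂_MAP = 0.636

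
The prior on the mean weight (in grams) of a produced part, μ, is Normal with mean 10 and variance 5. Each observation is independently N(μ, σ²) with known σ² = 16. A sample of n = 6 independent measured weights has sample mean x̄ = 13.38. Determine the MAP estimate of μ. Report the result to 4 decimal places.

n = 6, x̄ = 13.38.
For a Normal prior and Normal likelihood with known variance, the posterior is Normal; its mode equals its mean, the precision-weighted average.
Prior precision 1/σ₀² = 1/5 = 0.2; data precision n/σ² = 6/16 = 0.375.
μ̂ = (0.2·10 + 0.375·13.38) / (0.2 + 0.375) = 7.0175/0.575 = 2807/230 ≈ 12.2043.

μ̂_MAP = 12.2043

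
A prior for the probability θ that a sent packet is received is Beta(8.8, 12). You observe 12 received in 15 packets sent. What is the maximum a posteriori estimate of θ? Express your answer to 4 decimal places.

Prior: Beta(8.8, 12).
Data: 12 successes in 15 trials. The binomial likelihood contributes θ^12(1−θ)^3, so the posterior is Beta(8.8+12, 12+3) = Beta(20.8, 15).
For Beta(a, b) with a, b > 1 the mode is (a−1)/(a+b−2) = 19.8/33.8 ≈ 0.5858.

θ̂_MAP = 0.5858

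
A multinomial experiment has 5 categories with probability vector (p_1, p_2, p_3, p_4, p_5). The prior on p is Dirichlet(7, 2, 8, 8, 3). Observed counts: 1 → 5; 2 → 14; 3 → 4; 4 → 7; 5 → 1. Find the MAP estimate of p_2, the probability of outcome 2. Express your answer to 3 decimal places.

The posterior is Dirichlet(αᵢ + nᵢ) = Dirichlet(12, 16, 12, 15, 4).
For a Dirichlet(a₁,…,a_K) with all aᵢ > 1, the mode has j-th component (aⱼ − 1)/(Σaᵢ − K).
Here Σaᵢ = 59 and K = 5, so p_2 = (16 − 1)/(59 − 5) = 15/54 ≈ 0.278.

MAP estimate: 0.278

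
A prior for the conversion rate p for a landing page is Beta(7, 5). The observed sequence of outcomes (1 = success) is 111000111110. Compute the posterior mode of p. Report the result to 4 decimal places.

Prior: Beta(7, 5).
Data: 8 successes in 12 trials (from the sequence). The binomial likelihood contributes p^8(1−p)^4, so the posterior is Beta(7+8, 5+4) = Beta(15, 9).
For Beta(a, b) with a, b > 1 the mode is (a−1)/(a+b−2) = 14/22 ≈ 0.6364.

p̂_MAP = 0.6364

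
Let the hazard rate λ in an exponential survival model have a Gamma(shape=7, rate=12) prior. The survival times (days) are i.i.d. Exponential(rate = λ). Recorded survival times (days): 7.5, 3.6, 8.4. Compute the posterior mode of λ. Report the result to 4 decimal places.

λ̂_MAP = 0.2857

The Exponential(rate=λ) likelihood is ∝ λ^n e^(−λΣtᵢ). Here n = 3 and Σtᵢ = 7.5 + 3.6 + 8.4 = 19.5.
Posterior ∝ λ^6e^(−12λ) · λ^3e^(−19.5λ) = λ^9e^(−31.5λ), i.e. Gamma(10, 31.5).
Mode = (a−1)/b = 9/31.5 ≈ 0.2857.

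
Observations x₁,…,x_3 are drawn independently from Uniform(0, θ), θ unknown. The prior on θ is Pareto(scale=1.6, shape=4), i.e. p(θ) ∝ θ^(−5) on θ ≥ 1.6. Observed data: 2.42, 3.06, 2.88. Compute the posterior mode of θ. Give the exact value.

θ̂_MAP = 3.06

The Uniform(0, θ) likelihood is θ^(−n) for θ ≥ max(xᵢ), zero otherwise. Here max(xᵢ) = 3.06.
Posterior ∝ θ^(−5) · θ^(−3) = θ^(−8) on θ ≥ max(1.6, 3.06) = 3.06.
This density is strictly decreasing in θ, so the posterior mode lies at the lower boundary of the support.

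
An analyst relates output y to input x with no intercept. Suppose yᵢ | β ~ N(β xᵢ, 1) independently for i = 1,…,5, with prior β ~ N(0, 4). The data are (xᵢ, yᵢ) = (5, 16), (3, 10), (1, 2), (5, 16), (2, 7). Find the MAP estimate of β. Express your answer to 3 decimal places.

β̂_MAP = 3.206

log p(β | y) = −Σ(yᵢ − βxᵢ)²/(2·1) − β²/(2·4) + const.
Setting the derivative to zero: Σxᵢ(yᵢ − βxᵢ)/1 − β/4 = 0, so β = Σxᵢyᵢ / (Σxᵢ² + σ²/τ²).
Σxᵢyᵢ = 5·16 + 3·10 + 1·2 + 5·16 + 2·7 = 206; Σxᵢ² = 64; σ²/τ² = 0.25.
β̂_MAP = 206 / (64 + 0.25) = 206/64.25 ≈ 3.206.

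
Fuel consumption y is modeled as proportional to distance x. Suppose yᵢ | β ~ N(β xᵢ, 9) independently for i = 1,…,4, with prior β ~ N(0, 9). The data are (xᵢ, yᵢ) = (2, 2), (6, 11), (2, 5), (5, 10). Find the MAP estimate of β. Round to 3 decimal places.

β̂_MAP = 1.857

log p(β | y) = −Σ(yᵢ − βxᵢ)²/(2·9) − β²/(2·9) + const.
Setting the derivative to zero: Σxᵢ(yᵢ − βxᵢ)/9 − β/9 = 0, so β = Σxᵢyᵢ / (Σxᵢ² + σ²/τ²).
Σxᵢyᵢ = 2·2 + 6·11 + 2·5 + 5·10 = 130; Σxᵢ² = 69; σ²/τ² = 1.
β̂_MAP = 130 / (69 + 1) = 130/70 ≈ 1.857.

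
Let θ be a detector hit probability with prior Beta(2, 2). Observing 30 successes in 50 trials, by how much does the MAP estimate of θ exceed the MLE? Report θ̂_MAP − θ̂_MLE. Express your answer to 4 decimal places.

Posterior is Beta(32, 22); MAP = (32−1)/(54−2) = 31/52 ≈ 0.59615.
MLE ignores the prior: θ̂_MLE = k/n = 30/50 ≈ 0.60000.
Difference = 31/52 − 30/50 = -1/260 ≈ -0.0038.

MAP − MLE = -0.0038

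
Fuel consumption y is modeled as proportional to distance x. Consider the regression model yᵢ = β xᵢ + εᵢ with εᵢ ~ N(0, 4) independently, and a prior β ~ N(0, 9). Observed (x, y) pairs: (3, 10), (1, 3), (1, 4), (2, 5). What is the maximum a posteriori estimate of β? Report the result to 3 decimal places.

β̂_MAP = 3.043

log p(β | y) = −Σ(yᵢ − βxᵢ)²/(2·4) − β²/(2·9) + const.
Setting the derivative to zero: Σxᵢ(yᵢ − βxᵢ)/4 − β/9 = 0, so β = Σxᵢyᵢ / (Σxᵢ² + σ²/τ²).
Σxᵢyᵢ = 3·10 + 1·3 + 1·4 + 2·5 = 47; Σxᵢ² = 15; σ²/τ² = 4/9.
β̂_MAP = 47 / (15 + 4/9) = 47/(139/9) = 423/139 ≈ 3.043.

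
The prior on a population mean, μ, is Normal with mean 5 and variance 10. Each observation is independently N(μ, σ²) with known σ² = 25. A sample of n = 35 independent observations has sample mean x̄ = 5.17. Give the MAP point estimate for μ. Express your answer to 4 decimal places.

n = 35, x̄ = 5.17.
For a Normal prior and Normal likelihood with known variance, the posterior is Normal; its mode equals its mean, the precision-weighted average.
Prior precision 1/σ₀² = 1/10 = 0.1; data precision n/σ² = 35/25 = 1.4.
μ̂ = (0.1·5 + 1.4·5.17) / (0.1 + 1.4) = 7.738/1.5 = 3869/750 ≈ 5.1587.

μ̂_MAP = 5.1587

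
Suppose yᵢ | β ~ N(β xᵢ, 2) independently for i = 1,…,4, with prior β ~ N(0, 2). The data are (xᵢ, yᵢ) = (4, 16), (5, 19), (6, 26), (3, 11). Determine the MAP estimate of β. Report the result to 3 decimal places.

log p(β | y) = −Σ(yᵢ − βxᵢ)²/(2·2) − β²/(2·2) + const.
Setting the derivative to zero: Σxᵢ(yᵢ − βxᵢ)/2 − β/2 = 0, so β = Σxᵢyᵢ / (Σxᵢ² + σ²/τ²).
Σxᵢyᵢ = 4·16 + 5·19 + 6·26 + 3·11 = 348; Σxᵢ² = 86; σ²/τ² = 1.
β̂_MAP = 348 / (86 + 1) = 348/87 ≈ 4.000.

β̂_MAP = 4.000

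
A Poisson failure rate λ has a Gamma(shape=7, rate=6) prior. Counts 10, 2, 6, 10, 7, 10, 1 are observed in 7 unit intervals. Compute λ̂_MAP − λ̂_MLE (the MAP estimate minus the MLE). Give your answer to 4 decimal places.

MAP − MLE = -2.5714

Σxᵢ = 46. Posterior is Gamma(53, 13); MAP = (53−1)/13 = 52/13 ≈ 4.00000.
MLE = x̄ = 46/7 ≈ 6.57143.
Difference = 52/13 − 46/7 = -18/7 ≈ -2.5714.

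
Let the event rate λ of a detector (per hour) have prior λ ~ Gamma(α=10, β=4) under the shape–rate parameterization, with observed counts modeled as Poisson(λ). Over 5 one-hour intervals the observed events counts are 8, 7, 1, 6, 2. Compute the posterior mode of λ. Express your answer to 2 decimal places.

Σxᵢ = 8+7+1+6+2 = 24, with n = 5.
Posterior ∝ λ^9e^(−4λ) · λ^24e^(−5λ) = λ^33e^(−9λ), i.e. Gamma(shape=34, rate=9).
The mode of a Gamma(a, b) with a ≥ 1 (shape–rate) is (a−1)/b = 33/9 ≈ 3.67.

λ̂_MAP = 3.67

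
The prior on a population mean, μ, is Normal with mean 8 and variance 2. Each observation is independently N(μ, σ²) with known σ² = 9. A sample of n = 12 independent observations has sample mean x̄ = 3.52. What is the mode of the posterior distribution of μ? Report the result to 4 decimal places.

n = 12, x̄ = 3.52.
For a Normal prior and Normal likelihood with known variance, the posterior is Normal; its mode equals its mean, the precision-weighted average.
Prior precision 1/σ₀² = 1/2 = 0.5; data precision n/σ² = 12/9 = 4/3.
μ̂ = (0.5·8 + (4/3)·3.52) / (0.5 + 4/3) = (652/75)/(11/6) = 1304/275 ≈ 4.7418.

μ̂_MAP = 4.7418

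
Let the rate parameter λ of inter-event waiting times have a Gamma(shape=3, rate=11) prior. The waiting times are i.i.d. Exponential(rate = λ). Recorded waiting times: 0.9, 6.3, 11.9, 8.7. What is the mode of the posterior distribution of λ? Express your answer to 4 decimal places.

The Exponential(rate=λ) likelihood is ∝ λ^n e^(−λΣtᵢ). Here n = 4 and Σtᵢ = 0.9 + 6.3 + 11.9 + 8.7 = 27.8.
Posterior ∝ λ^2e^(−11λ) · λ^4e^(−27.8λ) = λ^6e^(−38.8λ), i.e. Gamma(7, 38.8).
Mode = (a−1)/b = 6/38.8 ≈ 0.1546.

λ̂_MAP = 0.1546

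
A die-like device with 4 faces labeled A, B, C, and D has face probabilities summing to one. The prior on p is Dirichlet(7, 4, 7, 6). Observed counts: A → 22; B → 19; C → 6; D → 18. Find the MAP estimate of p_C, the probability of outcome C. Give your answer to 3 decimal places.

The posterior is Dirichlet(αᵢ + nᵢ) = Dirichlet(29, 23, 13, 24).
For a Dirichlet(a₁,…,a_K) with all aᵢ > 1, the mode has j-th component (aⱼ − 1)/(Σaᵢ − K).
Here Σaᵢ = 89 and K = 4, so p_C = (13 − 1)/(89 − 4) = 12/85 ≈ 0.141.

MAP estimate of p_C = 0.141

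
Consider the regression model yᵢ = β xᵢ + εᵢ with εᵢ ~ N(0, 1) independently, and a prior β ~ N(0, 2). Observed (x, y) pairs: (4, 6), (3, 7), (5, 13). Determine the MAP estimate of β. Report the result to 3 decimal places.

β̂_MAP = 2.178

log p(β | y) = −Σ(yᵢ − βxᵢ)²/(2·1) − β²/(2·2) + const.
Setting the derivative to zero: Σxᵢ(yᵢ − βxᵢ)/1 − β/2 = 0, so β = Σxᵢyᵢ / (Σxᵢ² + σ²/τ²).
Σxᵢyᵢ = 4·6 + 3·7 + 5·13 = 110; Σxᵢ² = 50; σ²/τ² = 0.5.
β̂_MAP = 110 / (50 + 0.5) = 110/50.5 ≈ 2.178.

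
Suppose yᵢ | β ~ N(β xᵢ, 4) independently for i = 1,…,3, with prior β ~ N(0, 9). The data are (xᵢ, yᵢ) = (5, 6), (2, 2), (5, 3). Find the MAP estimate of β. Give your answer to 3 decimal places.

β̂_MAP = 0.900

log p(β | y) = −Σ(yᵢ − βxᵢ)²/(2·4) − β²/(2·9) + const.
Setting the derivative to zero: Σxᵢ(yᵢ − βxᵢ)/4 − β/9 = 0, so β = Σxᵢyᵢ / (Σxᵢ² + σ²/τ²).
Σxᵢyᵢ = 5·6 + 2·2 + 5·3 = 49; Σxᵢ² = 54; σ²/τ² = 4/9.
β̂_MAP = 49 / (54 + 4/9) = 49/(490/9) = 9/10 ≈ 0.900.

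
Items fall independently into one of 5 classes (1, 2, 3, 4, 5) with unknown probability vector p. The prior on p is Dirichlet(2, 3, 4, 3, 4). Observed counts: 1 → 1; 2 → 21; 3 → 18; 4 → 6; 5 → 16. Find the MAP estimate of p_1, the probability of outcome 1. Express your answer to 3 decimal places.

The posterior is Dirichlet(αᵢ + nᵢ) = Dirichlet(3, 24, 22, 9, 20).
For a Dirichlet(a₁,…,a_K) with all aᵢ > 1, the mode has j-th component (aⱼ − 1)/(Σaᵢ − K).
Here Σaᵢ = 78 and K = 5, so p_1 = (3 − 1)/(78 − 5) = 2/73 ≈ 0.027.

MAP estimate: 0.027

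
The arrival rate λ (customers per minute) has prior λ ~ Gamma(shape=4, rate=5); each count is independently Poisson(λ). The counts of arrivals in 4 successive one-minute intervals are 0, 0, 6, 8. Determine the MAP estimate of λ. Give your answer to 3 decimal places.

Σxᵢ = 0+0+6+8 = 14, with n = 4.
Posterior ∝ λ^3e^(−5λ) · λ^14e^(−4λ) = λ^17e^(−9λ), i.e. Gamma(shape=18, rate=9).
The mode of a Gamma(a, b) with a ≥ 1 (shape–rate) is (a−1)/b = 17/9 ≈ 1.889.

λ̂_MAP = 1.889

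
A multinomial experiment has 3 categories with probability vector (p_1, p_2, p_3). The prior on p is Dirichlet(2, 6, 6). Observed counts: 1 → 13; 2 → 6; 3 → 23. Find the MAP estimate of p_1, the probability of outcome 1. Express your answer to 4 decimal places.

The posterior is Dirichlet(αᵢ + nᵢ) = Dirichlet(15, 12, 29).
For a Dirichlet(a₁,…,a_K) with all aᵢ > 1, the mode has j-th component (aⱼ − 1)/(Σaᵢ − K).
Here Σaᵢ = 56 and K = 3, so p_1 = (15 − 1)/(56 − 3) = 14/53 ≈ 0.2642.

MAP estimate: 0.2642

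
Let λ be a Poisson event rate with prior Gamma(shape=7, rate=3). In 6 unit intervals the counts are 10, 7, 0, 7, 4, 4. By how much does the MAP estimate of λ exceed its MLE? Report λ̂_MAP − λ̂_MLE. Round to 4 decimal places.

Σxᵢ = 32. Posterior is Gamma(39, 9); MAP = (39−1)/9 = 38/9 ≈ 4.22222.
MLE = x̄ = 32/6 ≈ 5.33333.
Difference = 38/9 − 32/6 = -10/9 ≈ -1.1111.

MAP − MLE = -1.1111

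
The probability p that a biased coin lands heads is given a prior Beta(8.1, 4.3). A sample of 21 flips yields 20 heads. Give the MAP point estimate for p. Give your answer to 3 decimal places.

p̂_MAP = 0.863

Prior: Beta(8.1, 4.3).
Data: 20 successes in 21 trials. The binomial likelihood contributes p^20(1−p)^1, so the posterior is Beta(8.1+20, 4.3+1) = Beta(28.1, 5.3).
For Beta(a, b) with a, b > 1 the mode is (a−1)/(a+b−2) = 27.1/31.4 ≈ 0.863.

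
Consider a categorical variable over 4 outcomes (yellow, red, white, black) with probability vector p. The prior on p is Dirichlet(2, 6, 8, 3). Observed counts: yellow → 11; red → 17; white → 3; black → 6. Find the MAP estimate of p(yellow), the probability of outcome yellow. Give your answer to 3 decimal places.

The posterior is Dirichlet(αᵢ + nᵢ) = Dirichlet(13, 23, 11, 9).
For a Dirichlet(a₁,…,a_K) with all aᵢ > 1, the mode has j-th component (aⱼ − 1)/(Σaᵢ − K).
Here Σaᵢ = 56 and K = 4, so p(yellow) = (13 − 1)/(56 − 4) = 12/52 ≈ 0.231.

MAP estimate of p(yellow) = 0.231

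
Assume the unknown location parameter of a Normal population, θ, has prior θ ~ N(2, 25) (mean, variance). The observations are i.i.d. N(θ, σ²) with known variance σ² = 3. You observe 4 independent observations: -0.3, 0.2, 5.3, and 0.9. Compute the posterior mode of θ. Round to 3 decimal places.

θ̂_MAP = 1.539

n = 4; x̄ = ((-0.3) + 0.2 + 5.3 + 0.9)/4 = 6.1/4 = 1.525.
For a Normal prior and Normal likelihood with known variance, the posterior is Normal; its mode equals its mean, the precision-weighted average.
Prior precision 1/σ₀² = 1/25 = 0.04; data precision n/σ² = 4/3.
θ̂ = (0.04·2 + (4/3)·1.525) / (0.04 + 4/3) = (317/150)/(103/75) = 317/206 ≈ 1.539.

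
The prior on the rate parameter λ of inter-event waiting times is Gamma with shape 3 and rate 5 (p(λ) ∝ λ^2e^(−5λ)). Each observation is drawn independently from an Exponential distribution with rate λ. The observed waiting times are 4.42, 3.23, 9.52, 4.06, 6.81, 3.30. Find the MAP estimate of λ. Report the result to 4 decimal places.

λ̂_MAP = 0.2201

The Exponential(rate=λ) likelihood is ∝ λ^n e^(−λΣtᵢ). Here n = 6 and Σtᵢ = 4.42 + 3.23 + 9.52 + 4.06 + 6.81 + 3.30 = 31.34.
Posterior ∝ λ^2e^(−5λ) · λ^6e^(−31.34λ) = λ^8e^(−36.34λ), i.e. Gamma(9, 36.34).
Mode = (a−1)/b = 8/36.34 ≈ 0.2201.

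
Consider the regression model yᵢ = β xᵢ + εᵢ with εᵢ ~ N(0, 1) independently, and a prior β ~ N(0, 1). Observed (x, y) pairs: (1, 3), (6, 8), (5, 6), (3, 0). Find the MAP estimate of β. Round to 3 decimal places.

β̂_MAP = 1.125

log p(β | y) = −Σ(yᵢ − βxᵢ)²/(2·1) − β²/(2·1) + const.
Setting the derivative to zero: Σxᵢ(yᵢ − βxᵢ)/1 − β/1 = 0, so β = Σxᵢyᵢ / (Σxᵢ² + σ²/τ²).
Σxᵢyᵢ = 1·3 + 6·8 + 5·6 + 3·0 = 81; Σxᵢ² = 71; σ²/τ² = 1.
β̂_MAP = 81 / (71 + 1) = 81/72 ≈ 1.125.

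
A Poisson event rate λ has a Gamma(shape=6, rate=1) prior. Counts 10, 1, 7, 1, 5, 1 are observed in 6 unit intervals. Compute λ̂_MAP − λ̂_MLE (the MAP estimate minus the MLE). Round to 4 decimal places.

MAP − MLE = 0.1190

Σxᵢ = 25. Posterior is Gamma(31, 7); MAP = (31−1)/7 = 30/7 ≈ 4.28571.
MLE = x̄ = 25/6 ≈ 4.16667.
Difference = 30/7 − 25/6 = 5/42 ≈ 0.1190.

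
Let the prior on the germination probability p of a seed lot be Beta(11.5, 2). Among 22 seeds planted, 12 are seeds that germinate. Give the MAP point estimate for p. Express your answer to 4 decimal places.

p̂_MAP = 0.6716

Prior: Beta(11.5, 2).
Data: 12 successes in 22 trials. The binomial likelihood contributes p^12(1−p)^10, so the posterior is Beta(11.5+12, 2+10) = Beta(23.5, 12).
For Beta(a, b) with a, b > 1 the mode is (a−1)/(a+b−2) = 22.5/33.5 ≈ 0.6716.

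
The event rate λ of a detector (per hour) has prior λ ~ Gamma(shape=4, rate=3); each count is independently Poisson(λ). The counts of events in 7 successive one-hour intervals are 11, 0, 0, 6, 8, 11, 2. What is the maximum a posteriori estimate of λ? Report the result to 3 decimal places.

λ̂_MAP = 4.100

Σxᵢ = 11+0+0+6+8+11+2 = 38, with n = 7.
Posterior ∝ λ^3e^(−3λ) · λ^38e^(−7λ) = λ^41e^(−10λ), i.e. Gamma(shape=42, rate=10).
The mode of a Gamma(a, b) with a ≥ 1 (shape–rate) is (a−1)/b = 41/10 ≈ 4.100.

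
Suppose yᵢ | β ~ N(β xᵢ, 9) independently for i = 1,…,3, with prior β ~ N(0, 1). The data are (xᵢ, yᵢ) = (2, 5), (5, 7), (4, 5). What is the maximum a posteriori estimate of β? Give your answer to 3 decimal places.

β̂_MAP = 1.204

log p(β | y) = −Σ(yᵢ − βxᵢ)²/(2·9) − β²/(2·1) + const.
Setting the derivative to zero: Σxᵢ(yᵢ − βxᵢ)/9 − β/1 = 0, so β = Σxᵢyᵢ / (Σxᵢ² + σ²/τ²).
Σxᵢyᵢ = 2·5 + 5·7 + 4·5 = 65; Σxᵢ² = 45; σ²/τ² = 9.
β̂_MAP = 65 / (45 + 9) = 65/54 ≈ 1.204.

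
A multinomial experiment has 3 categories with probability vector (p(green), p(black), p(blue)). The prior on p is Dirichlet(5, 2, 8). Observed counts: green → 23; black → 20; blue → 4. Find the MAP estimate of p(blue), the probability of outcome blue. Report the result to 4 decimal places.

The posterior is Dirichlet(αᵢ + nᵢ) = Dirichlet(28, 22, 12).
For a Dirichlet(a₁,…,a_K) with all aᵢ > 1, the mode has j-th component (aⱼ − 1)/(Σaᵢ − K).
Here Σaᵢ = 62 and K = 3, so p(blue) = (12 − 1)/(62 − 3) = 11/59 ≈ 0.1864.

MAP estimate of p(blue) = 0.1864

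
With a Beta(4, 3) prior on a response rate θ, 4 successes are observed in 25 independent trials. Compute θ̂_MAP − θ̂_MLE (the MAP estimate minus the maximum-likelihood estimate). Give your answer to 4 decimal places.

MAP − MLE = 0.0733

Posterior is Beta(8, 24); MAP = (8−1)/(32−2) = 7/30 ≈ 0.23333.
MLE ignores the prior: θ̂_MLE = k/n = 4/25 ≈ 0.16000.
Difference = 7/30 − 4/25 = 11/150 ≈ 0.0733.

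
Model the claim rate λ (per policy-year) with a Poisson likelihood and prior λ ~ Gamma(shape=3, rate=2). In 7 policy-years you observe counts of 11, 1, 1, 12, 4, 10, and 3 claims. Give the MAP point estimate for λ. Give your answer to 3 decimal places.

λ̂_MAP = 4.889

Σxᵢ = 11+1+1+12+4+10+3 = 42, with n = 7.
Posterior ∝ λ^2e^(−2λ) · λ^42e^(−7λ) = λ^44e^(−9λ), i.e. Gamma(shape=45, rate=9).
The mode of a Gamma(a, b) with a ≥ 1 (shape–rate) is (a−1)/b = 44/9 ≈ 4.889.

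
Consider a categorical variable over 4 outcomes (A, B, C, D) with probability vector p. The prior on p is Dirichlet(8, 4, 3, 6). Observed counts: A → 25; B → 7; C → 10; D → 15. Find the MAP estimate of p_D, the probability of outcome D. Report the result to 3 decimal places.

MAP estimate of p_D = 0.270

The posterior is Dirichlet(αᵢ + nᵢ) = Dirichlet(33, 11, 13, 21).
For a Dirichlet(a₁,…,a_K) with all aᵢ > 1, the mode has j-th component (aⱼ − 1)/(Σaᵢ − K).
Here Σaᵢ = 78 and K = 4, so p_D = (21 − 1)/(78 − 4) = 20/74 ≈ 0.270.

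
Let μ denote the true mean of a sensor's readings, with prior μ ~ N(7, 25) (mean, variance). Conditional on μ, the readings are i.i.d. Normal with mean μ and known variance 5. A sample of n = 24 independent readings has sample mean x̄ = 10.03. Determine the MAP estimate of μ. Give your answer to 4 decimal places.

n = 24, x̄ = 10.03.
For a Normal prior and Normal likelihood with known variance, the posterior is Normal; its mode equals its mean, the precision-weighted average.
Prior precision 1/σ₀² = 1/25 = 0.04; data precision n/σ² = 24/5 = 4.8.
μ̂ = (0.04·7 + 4.8·10.03) / (0.04 + 4.8) = 48.424/4.84 = 6053/605 ≈ 10.0050.

μ̂_MAP = 10.0050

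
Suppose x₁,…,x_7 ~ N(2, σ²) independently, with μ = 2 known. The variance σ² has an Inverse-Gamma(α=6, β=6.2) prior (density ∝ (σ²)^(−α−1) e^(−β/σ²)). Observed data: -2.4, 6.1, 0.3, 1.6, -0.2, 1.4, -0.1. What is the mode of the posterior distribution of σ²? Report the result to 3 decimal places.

Sum of squared deviations about the known mean: SS = (-2.4−2)² + (6.1−2)² + (0.3−2)² + (1.6−2)² + (-0.2−2)² + (1.4−2)² + (-0.1−2)² = 48.83.
The Normal likelihood contributes (σ²)^(−n/2) exp(−SS/(2σ²)), so the posterior is Inverse-Gamma(α + n/2, β + SS/2) = Inverse-Gamma(9.5, 30.615).
The mode of Inverse-Gamma(a, b) is b/(a+1) = 30.615/10.5 ≈ 2.916.

σ̂²_MAP = 2.916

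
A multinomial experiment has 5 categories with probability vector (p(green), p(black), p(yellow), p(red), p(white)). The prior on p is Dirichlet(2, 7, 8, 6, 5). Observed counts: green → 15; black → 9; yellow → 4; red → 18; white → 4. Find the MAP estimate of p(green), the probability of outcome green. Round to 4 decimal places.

MAP estimate of p(green) = 0.2192

The posterior is Dirichlet(αᵢ + nᵢ) = Dirichlet(17, 16, 12, 24, 9).
For a Dirichlet(a₁,…,a_K) with all aᵢ > 1, the mode has j-th component (aⱼ − 1)/(Σaᵢ − K).
Here Σaᵢ = 78 and K = 5, so p(green) = (17 − 1)/(78 − 5) = 16/73 ≈ 0.2192.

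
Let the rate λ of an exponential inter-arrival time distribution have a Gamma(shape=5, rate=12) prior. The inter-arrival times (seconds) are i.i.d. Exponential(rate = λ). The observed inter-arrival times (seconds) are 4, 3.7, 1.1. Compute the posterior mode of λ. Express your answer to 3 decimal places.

The Exponential(rate=λ) likelihood is ∝ λ^n e^(−λΣtᵢ). Here n = 3 and Σtᵢ = 4 + 3.7 + 1.1 = 8.8.
Posterior ∝ λ^4e^(−12λ) · λ^3e^(−8.8λ) = λ^7e^(−20.8λ), i.e. Gamma(8, 20.8).
Mode = (a−1)/b = 7/20.8 ≈ 0.337.

λ̂_MAP = 0.337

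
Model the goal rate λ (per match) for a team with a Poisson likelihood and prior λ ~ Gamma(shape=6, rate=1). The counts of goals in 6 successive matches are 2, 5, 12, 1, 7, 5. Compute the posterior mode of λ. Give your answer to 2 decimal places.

Σxᵢ = 2+5+12+1+7+5 = 32, with n = 6.
Posterior ∝ λ^5e^(−1λ) · λ^32e^(−6λ) = λ^37e^(−7λ), i.e. Gamma(shape=38, rate=7).
The mode of a Gamma(a, b) with a ≥ 1 (shape–rate) is (a−1)/b = 37/7 ≈ 5.29.

λ̂_MAP = 5.29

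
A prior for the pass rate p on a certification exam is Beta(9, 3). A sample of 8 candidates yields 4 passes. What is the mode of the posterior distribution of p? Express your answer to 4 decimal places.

Prior: Beta(9, 3).
Data: 4 successes in 8 trials. The binomial likelihood contributes p^4(1−p)^4, so the posterior is Beta(9+4, 3+4) = Beta(13, 7).
For Beta(a, b) with a, b > 1 the mode is (a−1)/(a+b−2) = 12/18 ≈ 0.6667.

p̂_MAP = 0.6667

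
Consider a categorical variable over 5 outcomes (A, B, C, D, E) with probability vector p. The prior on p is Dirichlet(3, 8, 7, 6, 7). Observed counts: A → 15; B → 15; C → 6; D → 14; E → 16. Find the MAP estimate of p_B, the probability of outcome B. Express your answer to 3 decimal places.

MAP estimate of p_B = 0.239

The posterior is Dirichlet(αᵢ + nᵢ) = Dirichlet(18, 23, 13, 20, 23).
For a Dirichlet(a₁,…,a_K) with all aᵢ > 1, the mode has j-th component (aⱼ − 1)/(Σaᵢ − K).
Here Σaᵢ = 97 and K = 5, so p_B = (23 − 1)/(97 − 5) = 22/92 ≈ 0.239.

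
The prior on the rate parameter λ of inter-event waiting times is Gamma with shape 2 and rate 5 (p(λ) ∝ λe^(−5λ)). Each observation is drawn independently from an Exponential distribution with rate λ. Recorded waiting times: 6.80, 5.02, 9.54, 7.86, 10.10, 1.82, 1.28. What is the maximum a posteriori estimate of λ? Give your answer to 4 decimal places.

λ̂_MAP = 0.1687

The Exponential(rate=λ) likelihood is ∝ λ^n e^(−λΣtᵢ). Here n = 7 and Σtᵢ = 6.80 + 5.02 + 9.54 + 7.86 + 10.10 + 1.82 + 1.28 = 42.42.
Posterior ∝ λe^(−5λ) · λ^7e^(−42.42λ) = λ^8e^(−47.42λ), i.e. Gamma(9, 47.42).
Mode = (a−1)/b = 8/47.42 ≈ 0.1687.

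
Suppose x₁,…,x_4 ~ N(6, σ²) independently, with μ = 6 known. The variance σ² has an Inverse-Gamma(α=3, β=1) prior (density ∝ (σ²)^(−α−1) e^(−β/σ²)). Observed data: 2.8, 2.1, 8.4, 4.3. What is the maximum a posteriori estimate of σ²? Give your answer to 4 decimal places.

Sum of squared deviations about the known mean: SS = (2.8−6)² + (2.1−6)² + (8.4−6)² + (4.3−6)² = 34.1.
The Normal likelihood contributes (σ²)^(−n/2) exp(−SS/(2σ²)), so the posterior is Inverse-Gamma(α + n/2, β + SS/2) = Inverse-Gamma(5, 18.05).
The mode of Inverse-Gamma(a, b) is b/(a+1) = 18.05/6 ≈ 3.0083.

σ̂²_MAP = 3.0083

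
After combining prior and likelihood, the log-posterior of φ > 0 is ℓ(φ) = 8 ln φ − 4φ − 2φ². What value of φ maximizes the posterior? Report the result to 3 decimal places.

ℓ'(φ) = 8/φ − 4 − 4φ. Setting this to zero and multiplying by φ: 4φ² + 4φ − 8 = 0.
φ = (−4 + √(4² + 4·4·8)) / (2·4) = (−4 + √144) / 8 = (−4 + 12)/8 = 1.
ℓ''(φ) = −8/φ² − 4 < 0, confirming a maximum.

φ̂_MAP = 1.000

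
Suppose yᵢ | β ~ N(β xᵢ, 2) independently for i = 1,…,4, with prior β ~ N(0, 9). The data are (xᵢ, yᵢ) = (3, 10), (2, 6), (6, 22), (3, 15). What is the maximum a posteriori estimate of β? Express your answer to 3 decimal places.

β̂_MAP = 3.761

log p(β | y) = −Σ(yᵢ − βxᵢ)²/(2·2) − β²/(2·9) + const.
Setting the derivative to zero: Σxᵢ(yᵢ − βxᵢ)/2 − β/9 = 0, so β = Σxᵢyᵢ / (Σxᵢ² + σ²/τ²).
Σxᵢyᵢ = 3·10 + 2·6 + 6·22 + 3·15 = 219; Σxᵢ² = 58; σ²/τ² = 2/9.
β̂_MAP = 219 / (58 + 2/9) = 219/(524/9) = 1971/524 ≈ 3.761.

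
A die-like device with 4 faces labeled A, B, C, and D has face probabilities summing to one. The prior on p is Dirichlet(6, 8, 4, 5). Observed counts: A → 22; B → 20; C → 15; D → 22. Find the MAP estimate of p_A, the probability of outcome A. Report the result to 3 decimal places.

The posterior is Dirichlet(αᵢ + nᵢ) = Dirichlet(28, 28, 19, 27).
For a Dirichlet(a₁,…,a_K) with all aᵢ > 1, the mode has j-th component (aⱼ − 1)/(Σaᵢ − K).
Here Σaᵢ = 102 and K = 4, so p_A = (28 − 1)/(102 − 4) = 27/98 ≈ 0.276.

MAP estimate of p_A = 0.276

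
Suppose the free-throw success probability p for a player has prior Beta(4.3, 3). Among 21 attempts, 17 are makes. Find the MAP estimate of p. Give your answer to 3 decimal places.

Prior: Beta(4.3, 3).
Data: 17 successes in 21 trials. The binomial likelihood contributes p^17(1−p)^4, so the posterior is Beta(4.3+17, 3+4) = Beta(21.3, 7).
For Beta(a, b) with a, b > 1 the mode is (a−1)/(a+b−2) = 20.3/26.3 ≈ 0.772.

p̂_MAP = 0.772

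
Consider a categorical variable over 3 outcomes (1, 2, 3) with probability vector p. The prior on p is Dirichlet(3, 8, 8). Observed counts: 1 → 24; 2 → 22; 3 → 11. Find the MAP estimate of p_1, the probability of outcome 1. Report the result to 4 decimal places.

The posterior is Dirichlet(αᵢ + nᵢ) = Dirichlet(27, 30, 19).
For a Dirichlet(a₁,…,a_K) with all aᵢ > 1, the mode has j-th component (aⱼ − 1)/(Σaᵢ − K).
Here Σaᵢ = 76 and K = 3, so p_1 = (27 − 1)/(76 − 3) = 26/73 ≈ 0.3562.

MAP estimate: 0.3562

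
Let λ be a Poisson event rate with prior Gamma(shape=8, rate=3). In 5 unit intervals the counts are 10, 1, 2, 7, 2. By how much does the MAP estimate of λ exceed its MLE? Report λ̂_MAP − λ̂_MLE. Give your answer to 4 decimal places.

MAP − MLE = -0.7750

Σxᵢ = 22. Posterior is Gamma(30, 8); MAP = (30−1)/8 = 29/8 ≈ 3.62500.
MLE = x̄ = 22/5 ≈ 4.40000.
Difference = 29/8 − 22/5 = -31/40 ≈ -0.7750.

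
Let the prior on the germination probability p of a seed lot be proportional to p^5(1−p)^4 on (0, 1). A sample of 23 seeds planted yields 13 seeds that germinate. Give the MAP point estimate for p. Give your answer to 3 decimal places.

The prior density ∝ p^5(1−p)^4 is the kernel of Beta(6, 5).
Data: 13 successes in 23 trials. The binomial likelihood contributes p^13(1−p)^10, so the posterior is Beta(6+13, 5+10) = Beta(19, 15).
For Beta(a, b) with a, b > 1 the mode is (a−1)/(a+b−2) = 18/32 ≈ 0.563.

p̂_MAP = 0.563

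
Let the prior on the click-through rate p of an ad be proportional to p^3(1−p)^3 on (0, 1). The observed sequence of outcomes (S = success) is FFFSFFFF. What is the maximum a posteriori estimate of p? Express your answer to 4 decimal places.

p̂_MAP = 0.2857

The prior density ∝ p^3(1−p)^3 is the kernel of Beta(4, 4).
Data: 1 success in 8 trials (from the sequence). The binomial likelihood contributes p(1−p)^7, so the posterior is Beta(4+1, 4+7) = Beta(5, 11).
For Beta(a, b) with a, b > 1 the mode is (a−1)/(a+b−2) = 4/14 ≈ 0.2857.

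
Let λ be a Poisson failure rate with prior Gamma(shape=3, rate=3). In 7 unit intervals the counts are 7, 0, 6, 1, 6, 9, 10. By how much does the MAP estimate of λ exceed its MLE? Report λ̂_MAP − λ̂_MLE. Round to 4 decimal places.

Σxᵢ = 39. Posterior is Gamma(42, 10); MAP = (42−1)/10 = 41/10 ≈ 4.10000.
MLE = x̄ = 39/7 ≈ 5.57143.
Difference = 41/10 − 39/7 = -103/70 ≈ -1.4714.

MAP − MLE = -1.4714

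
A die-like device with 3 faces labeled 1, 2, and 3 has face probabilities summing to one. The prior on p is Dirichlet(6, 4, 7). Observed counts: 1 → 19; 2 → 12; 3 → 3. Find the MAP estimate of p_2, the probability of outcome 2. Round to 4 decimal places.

The posterior is Dirichlet(αᵢ + nᵢ) = Dirichlet(25, 16, 10).
For a Dirichlet(a₁,…,a_K) with all aᵢ > 1, the mode has j-th component (aⱼ − 1)/(Σaᵢ − K).
Here Σaᵢ = 51 and K = 3, so p_2 = (16 − 1)/(51 − 3) = 15/48 ≈ 0.3125.

MAP estimate: 0.3125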